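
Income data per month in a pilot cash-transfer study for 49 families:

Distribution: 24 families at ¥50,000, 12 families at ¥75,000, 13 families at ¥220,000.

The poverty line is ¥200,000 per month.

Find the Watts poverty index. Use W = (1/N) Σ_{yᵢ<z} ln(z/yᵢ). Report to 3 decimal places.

0.919

Below the line: 24×¥50,000, 12×¥75,000 (q = 36 of N = 49).
Log gaps: ln(200000/50000) = 1.3863 (×24); ln(200000/75000) = 0.9808 (×12).
W = 45.041016 / 49 = 0.919.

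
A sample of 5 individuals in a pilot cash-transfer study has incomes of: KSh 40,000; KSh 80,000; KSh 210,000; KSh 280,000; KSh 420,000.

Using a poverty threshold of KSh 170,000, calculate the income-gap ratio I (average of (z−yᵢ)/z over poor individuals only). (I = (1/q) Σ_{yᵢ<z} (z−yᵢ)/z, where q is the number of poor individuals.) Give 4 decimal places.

Below z: KSh 40,000, KSh 80,000 (q = 2 of N = 5).
Relative gaps: 0.7647, 0.5294; sum = 1.294118.
The income-gap ratio divides by q (the poor only): 1.294118 / 2 = 0.6471.

0.6471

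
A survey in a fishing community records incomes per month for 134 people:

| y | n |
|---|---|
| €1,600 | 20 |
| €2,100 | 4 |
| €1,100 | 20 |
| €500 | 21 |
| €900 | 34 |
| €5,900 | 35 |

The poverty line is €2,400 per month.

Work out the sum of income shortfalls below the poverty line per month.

Poor units: 21×€500, 34×€900, 20×€1,100, 20×€1,600, 4×€2,100 (q = 99 of N = 134).
Individual gaps: 21×(2400−500) = 39900; 34×(2400−900) = 51000; 20×(2400−1100) = 26000; 20×(2400−1600) = 16000; 4×(2400−2100) = 1200.
Aggregate gap = €134,100.

€134,100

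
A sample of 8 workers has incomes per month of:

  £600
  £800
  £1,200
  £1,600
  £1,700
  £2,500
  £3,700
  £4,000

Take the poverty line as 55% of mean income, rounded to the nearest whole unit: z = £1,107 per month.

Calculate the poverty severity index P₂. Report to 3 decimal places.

0.036

Below z: £600, £800 (q = 2 of N = 8).
Normalized shortfalls: (1107−600)/1107 = 0.4580; (1107−800)/1107 = 0.2773.
Squared: 0.2098; 0.0769.
Sum = 0.286669; P₂ = 0.286669 / 8 = 0.036.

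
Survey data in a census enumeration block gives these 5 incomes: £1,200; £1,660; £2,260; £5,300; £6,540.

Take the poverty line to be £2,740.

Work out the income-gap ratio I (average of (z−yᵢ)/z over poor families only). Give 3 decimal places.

Below the line: £1,200, £1,660, £2,260 (q = 3 of N = 5).
Shortfall ratios (z−y)/z: 0.5620, 0.3942, 0.1752; sum = 1.131387.
The income-gap ratio divides by q (the poor only): 1.131387 / 3 = 0.377.

0.377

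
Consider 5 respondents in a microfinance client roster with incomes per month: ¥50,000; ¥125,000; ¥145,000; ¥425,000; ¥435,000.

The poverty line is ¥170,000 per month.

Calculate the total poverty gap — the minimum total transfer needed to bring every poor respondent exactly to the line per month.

¥190,000

Below z: ¥50,000, ¥125,000, ¥145,000 (q = 3 of N = 5).
Individual gaps: 170000−50000 = 120000; 170000−125000 = 45000; 170000−145000 = 25000.
Aggregate gap = ¥190,000.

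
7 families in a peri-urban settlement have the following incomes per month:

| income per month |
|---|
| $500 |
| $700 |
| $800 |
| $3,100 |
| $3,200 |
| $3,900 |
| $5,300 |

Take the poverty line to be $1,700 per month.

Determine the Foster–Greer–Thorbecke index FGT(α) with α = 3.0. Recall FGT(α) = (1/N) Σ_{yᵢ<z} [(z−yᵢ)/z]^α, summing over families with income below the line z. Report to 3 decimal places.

Below the line: $500, $700, $800 (q = 3 of N = 7).
Relative gaps: (1700−500)/1700 = 0.7059; (1700−700)/1700 = 0.5882; (1700−800)/1700 = 0.5294.
Raised to α = 3.0: 0.35172; 0.20354; 0.14838.
Sum = 0.703643; FGT(3.0) = 0.703643 / 7 = 0.101.

0.101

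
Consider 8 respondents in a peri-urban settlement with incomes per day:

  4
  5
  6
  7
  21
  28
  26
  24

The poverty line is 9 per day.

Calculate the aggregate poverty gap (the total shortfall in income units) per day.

Poor units: 4, 5, 6, 7 (q = 4 of N = 8).
Individual gaps: 9−4 = 5; 9−5 = 4; 9−6 = 3; 9−7 = 2.
Aggregate gap = 14.

14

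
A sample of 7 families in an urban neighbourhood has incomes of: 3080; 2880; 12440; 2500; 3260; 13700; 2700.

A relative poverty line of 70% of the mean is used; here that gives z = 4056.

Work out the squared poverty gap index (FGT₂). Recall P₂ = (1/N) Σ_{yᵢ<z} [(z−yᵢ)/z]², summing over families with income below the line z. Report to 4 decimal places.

0.0628

Below z: 2500, 2700, 2880, 3080, 3260 (q = 5 of N = 7).
Gap ratios (z−y)/z: (4056−2500)/4056 = 0.3836; (4056−2700)/4056 = 0.3343; (4056−2880)/4056 = 0.2899; (4056−3080)/4056 = 0.2406; (4056−3260)/4056 = 0.1963.
Squared: 0.1472; 0.1118; 0.0841; 0.0579; 0.0385.
Sum = 0.439425; P₂ = 0.439425 / 7 = 0.0628.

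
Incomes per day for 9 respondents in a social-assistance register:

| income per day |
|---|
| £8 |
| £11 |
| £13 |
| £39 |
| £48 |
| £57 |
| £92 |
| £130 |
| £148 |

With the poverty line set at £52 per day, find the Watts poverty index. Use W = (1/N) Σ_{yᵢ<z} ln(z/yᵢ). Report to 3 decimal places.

0.575

Incomes under z: £8, £11, £13, £39, £48 (q = 5 of N = 9).
Log shortfalls: ln(52/8) = 1.8718; ln(52/11) = 1.5533; ln(52/13) = 1.3863; ln(52/39) = 0.2877; ln(52/48) = 0.0800.
W = 5.179170 / 9 = 0.575.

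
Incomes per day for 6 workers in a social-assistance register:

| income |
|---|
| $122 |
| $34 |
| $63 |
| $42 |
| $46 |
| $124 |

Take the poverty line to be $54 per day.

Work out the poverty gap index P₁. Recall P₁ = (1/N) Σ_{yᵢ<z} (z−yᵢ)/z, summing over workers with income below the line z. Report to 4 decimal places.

Incomes under z: $34, $42, $46 (q = 3 of N = 6).
Relative gaps: (54−34)/54 = 0.3704; (54−42)/54 = 0.2222; (54−46)/54 = 0.1481.
Sum of shortfalls = 0.740741; P₁ averages over all N: 0.740741 / 6 = 0.1235.

0.1235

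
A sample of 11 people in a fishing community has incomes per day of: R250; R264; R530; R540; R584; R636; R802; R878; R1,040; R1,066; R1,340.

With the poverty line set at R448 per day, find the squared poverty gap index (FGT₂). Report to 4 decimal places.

0.0331

Below the line: R250, R264 (q = 2 of N = 11).
Shortfall ratios: (448−250)/448 = 0.4420; (448−264)/448 = 0.4107.
Squared: 0.1953; 0.1687.
Sum = 0.364019; P₂ = 0.364019 / 11 = 0.0331.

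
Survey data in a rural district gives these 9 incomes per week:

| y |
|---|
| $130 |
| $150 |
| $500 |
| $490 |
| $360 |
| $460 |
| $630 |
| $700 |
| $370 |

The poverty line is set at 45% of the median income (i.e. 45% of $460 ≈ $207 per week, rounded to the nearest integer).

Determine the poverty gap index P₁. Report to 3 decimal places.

Below z: $130, $150 (q = 2 of N = 9).
Normalized shortfalls: (207−130)/207 = 0.3720; (207−150)/207 = 0.2754.
Σ = 0.647343. Dividing by the full population N = 9 gives P₁ = 0.072.

0.072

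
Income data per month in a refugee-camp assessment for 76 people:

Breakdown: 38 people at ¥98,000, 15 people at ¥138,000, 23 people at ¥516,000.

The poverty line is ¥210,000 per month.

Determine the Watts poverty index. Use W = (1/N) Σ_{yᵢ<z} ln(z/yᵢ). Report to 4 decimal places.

0.4639

Below z: 38×¥98,000, 15×¥138,000 (q = 53 of N = 76).
Log shortfalls: ln(210000/98000) = 0.7621 (×38); ln(210000/138000) = 0.4199 (×15).
W = 35.259130 / 76 = 0.4639.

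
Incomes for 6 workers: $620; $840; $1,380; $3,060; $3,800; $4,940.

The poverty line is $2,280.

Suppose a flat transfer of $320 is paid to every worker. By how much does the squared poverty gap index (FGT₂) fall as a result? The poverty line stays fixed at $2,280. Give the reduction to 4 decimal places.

Before: below the line — $620, $840, $1,380; squared poverty gap index (FGT₂) = 0.180799.
After the $320 transfer: below the line — $940, $1,160, $1,700; squared poverty gap index (FGT₂) = 0.108572.
Reduction = 0.180799 − 0.108572 = 0.0722.

0.0722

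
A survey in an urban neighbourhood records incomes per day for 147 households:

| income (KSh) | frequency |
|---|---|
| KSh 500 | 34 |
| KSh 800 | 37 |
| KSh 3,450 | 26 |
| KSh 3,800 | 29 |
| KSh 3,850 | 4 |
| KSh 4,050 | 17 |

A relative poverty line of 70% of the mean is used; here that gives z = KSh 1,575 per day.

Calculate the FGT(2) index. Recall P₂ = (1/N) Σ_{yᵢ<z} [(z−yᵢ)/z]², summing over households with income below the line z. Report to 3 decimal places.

0.169

Incomes under z: 34×KSh 500, 37×KSh 800 (q = 71 of N = 147).
Gap ratios (z−y)/z: (1575−500)/1575 = 0.6825 (×34); (1575−800)/1575 = 0.4921 (×37).
Squared: 0.4659 (×34); 0.2421 (×37).
Sum = 24.797934; P₂ = 24.797934 / 147 = 0.169.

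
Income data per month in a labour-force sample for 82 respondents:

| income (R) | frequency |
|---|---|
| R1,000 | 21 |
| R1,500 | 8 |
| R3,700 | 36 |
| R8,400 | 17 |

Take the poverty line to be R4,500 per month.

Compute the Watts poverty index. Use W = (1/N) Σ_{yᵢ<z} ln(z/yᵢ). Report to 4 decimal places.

0.5783

Below z: 21×R1,000, 8×R1,500, 36×R3,700 (q = 65 of N = 82).
ln(z/y) terms: ln(4500/1000) = 1.5041 (×21); ln(4500/1500) = 1.0986 (×8); ln(4500/3700) = 0.1957 (×36).
W = 47.421328 / 82 = 0.5783.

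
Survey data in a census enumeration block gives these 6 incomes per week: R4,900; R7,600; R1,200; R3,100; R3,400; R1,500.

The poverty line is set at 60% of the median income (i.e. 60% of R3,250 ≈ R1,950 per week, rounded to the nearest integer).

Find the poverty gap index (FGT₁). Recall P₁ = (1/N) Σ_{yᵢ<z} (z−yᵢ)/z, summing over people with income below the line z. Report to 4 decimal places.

0.1026

Below the line: R1,200, R1,500 (q = 2 of N = 6).
Relative gaps: (1950−1200)/1950 = 0.3846; (1950−1500)/1950 = 0.2308.
Σ = 0.615385. Dividing by the full population N = 6 gives P₁ = 0.1026.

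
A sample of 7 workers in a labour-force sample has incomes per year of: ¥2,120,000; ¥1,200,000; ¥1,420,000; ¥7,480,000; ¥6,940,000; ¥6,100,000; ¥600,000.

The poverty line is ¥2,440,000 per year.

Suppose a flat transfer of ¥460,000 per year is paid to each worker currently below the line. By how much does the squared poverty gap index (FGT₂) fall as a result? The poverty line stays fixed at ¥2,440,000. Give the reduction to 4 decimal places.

0.0777

Before: below the line — ¥600,000, ¥1,200,000, ¥1,420,000, ¥2,120,000; squared poverty gap index (FGT₂) = 0.145554.
After the ¥460,000 transfer: below the line — ¥1,060,000, ¥1,660,000, ¥1,880,000; squared poverty gap index (FGT₂) = 0.067820.
Reduction = 0.145554 − 0.067820 = 0.0777.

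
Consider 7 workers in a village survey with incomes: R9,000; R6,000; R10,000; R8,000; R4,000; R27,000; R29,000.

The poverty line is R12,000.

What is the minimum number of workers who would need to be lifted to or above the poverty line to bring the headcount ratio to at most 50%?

2

Currently q = 5 of N = 7 are below the line (H = 0.714).
A headcount ratio of at most 50% allows at most ⌊0.50 × 7⌋ = 3 poor workers.
So at least 5 − 3 = 2 must be lifted.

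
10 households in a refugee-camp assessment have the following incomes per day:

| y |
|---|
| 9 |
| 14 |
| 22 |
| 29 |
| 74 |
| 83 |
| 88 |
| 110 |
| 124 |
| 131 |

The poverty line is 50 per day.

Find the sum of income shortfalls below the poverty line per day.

Incomes under z: 9, 14, 22, 29 (q = 4 of N = 10).
Individual gaps: 50−9 = 41; 50−14 = 36; 50−22 = 28; 50−29 = 21.
Aggregate gap = 126.

126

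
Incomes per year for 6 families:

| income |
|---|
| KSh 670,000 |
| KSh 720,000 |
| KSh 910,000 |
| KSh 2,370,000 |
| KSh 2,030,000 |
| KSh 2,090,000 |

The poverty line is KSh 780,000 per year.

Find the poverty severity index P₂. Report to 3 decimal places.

Incomes under z: KSh 670,000, KSh 720,000 (q = 2 of N = 6).
Shortfall ratios: (780000−670000)/780000 = 0.1410; (780000−720000)/780000 = 0.0769.
Squared: 0.0199; 0.0059.
Sum = 0.025805; P₂ = 0.025805 / 6 = 0.004.

0.004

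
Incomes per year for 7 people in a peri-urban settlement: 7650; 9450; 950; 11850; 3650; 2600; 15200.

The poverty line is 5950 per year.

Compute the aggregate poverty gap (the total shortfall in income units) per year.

10650

Poor units: 950, 2600, 3650 (q = 3 of N = 7).
Individual gaps: 5950−950 = 5000; 5950−2600 = 3350; 5950−3650 = 2300.
Aggregate gap = 10650.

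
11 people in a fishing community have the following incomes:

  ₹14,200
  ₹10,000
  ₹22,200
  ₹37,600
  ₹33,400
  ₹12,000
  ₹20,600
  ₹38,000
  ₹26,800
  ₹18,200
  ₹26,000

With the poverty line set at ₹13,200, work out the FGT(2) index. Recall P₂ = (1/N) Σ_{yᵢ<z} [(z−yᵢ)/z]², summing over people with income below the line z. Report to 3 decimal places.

Poor units: ₹10,000, ₹12,000 (q = 2 of N = 11).
Relative gaps: (13200−10000)/13200 = 0.2424; (13200−12000)/13200 = 0.0909.
Squared: 0.0588; 0.0083.
Sum = 0.067034; P₂ = 0.067034 / 11 = 0.006.

0.006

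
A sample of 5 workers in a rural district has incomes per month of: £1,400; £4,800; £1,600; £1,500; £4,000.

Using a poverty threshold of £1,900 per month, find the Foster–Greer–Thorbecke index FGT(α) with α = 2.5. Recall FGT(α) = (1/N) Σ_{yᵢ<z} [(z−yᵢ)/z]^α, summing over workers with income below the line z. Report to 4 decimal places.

0.0132

Below the line: £1,400, £1,500, £1,600 (q = 3 of N = 5).
Shortfall ratios: (1900−1400)/1900 = 0.2632; (1900−1500)/1900 = 0.2105; (1900−1600)/1900 = 0.1579.
Raised to α = 2.5: 0.03553; 0.02034; 0.00991.
Sum = 0.065768; FGT(2.5) = 0.065768 / 5 = 0.0132.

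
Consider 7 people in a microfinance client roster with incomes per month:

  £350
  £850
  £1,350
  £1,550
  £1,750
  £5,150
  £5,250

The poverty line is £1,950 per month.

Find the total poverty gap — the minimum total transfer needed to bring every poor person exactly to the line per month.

Poor units: £350, £850, £1,350, £1,550, £1,750 (q = 5 of N = 7).
Individual gaps: 1950−350 = 1600; 1950−850 = 1100; 1950−1350 = 600; 1950−1550 = 400; 1950−1750 = 200.
Aggregate gap = £3,900.

£3,900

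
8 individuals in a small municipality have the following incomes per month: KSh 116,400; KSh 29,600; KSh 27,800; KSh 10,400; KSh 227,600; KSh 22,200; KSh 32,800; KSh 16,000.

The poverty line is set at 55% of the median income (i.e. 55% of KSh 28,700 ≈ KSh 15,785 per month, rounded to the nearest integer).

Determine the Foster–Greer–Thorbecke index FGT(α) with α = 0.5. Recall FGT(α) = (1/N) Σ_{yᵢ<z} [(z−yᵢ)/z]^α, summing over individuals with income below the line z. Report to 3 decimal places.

0.073

Below the line: KSh 10,400 (q = 1 of N = 8).
Shortfall ratios: (15785−10400)/15785 = 0.3411.
Raised to α = 0.5: 0.58408.
Sum = 0.584078; FGT(0.5) = 0.584078 / 8 = 0.073.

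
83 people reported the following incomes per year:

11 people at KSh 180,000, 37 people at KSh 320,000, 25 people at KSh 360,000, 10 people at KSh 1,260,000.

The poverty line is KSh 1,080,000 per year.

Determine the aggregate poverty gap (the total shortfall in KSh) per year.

KSh 56,020,000

Poor units: 11×KSh 180,000, 37×KSh 320,000, 25×KSh 360,000 (q = 73 of N = 83).
Individual gaps: 11×(1080000−180000) = 9900000; 37×(1080000−320000) = 28120000; 25×(1080000−360000) = 18000000.
Aggregate gap = KSh 56,020,000.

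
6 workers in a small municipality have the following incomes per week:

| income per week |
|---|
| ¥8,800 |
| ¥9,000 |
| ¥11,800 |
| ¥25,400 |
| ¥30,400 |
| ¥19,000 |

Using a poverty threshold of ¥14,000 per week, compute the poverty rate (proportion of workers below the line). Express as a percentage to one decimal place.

3 of the 6 workers have income below ¥14,000.
H = 3/6 = 50.0%.

50.0%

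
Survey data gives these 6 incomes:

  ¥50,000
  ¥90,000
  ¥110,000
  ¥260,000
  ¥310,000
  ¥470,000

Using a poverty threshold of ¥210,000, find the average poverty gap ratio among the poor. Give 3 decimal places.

Below the line: ¥50,000, ¥90,000, ¥110,000 (q = 3 of N = 6).
Shortfall ratios (z−y)/z: 0.7619, 0.5714, 0.4762; sum = 1.809524.
The income-gap ratio divides by q (the poor only): 1.809524 / 3 = 0.603.

0.603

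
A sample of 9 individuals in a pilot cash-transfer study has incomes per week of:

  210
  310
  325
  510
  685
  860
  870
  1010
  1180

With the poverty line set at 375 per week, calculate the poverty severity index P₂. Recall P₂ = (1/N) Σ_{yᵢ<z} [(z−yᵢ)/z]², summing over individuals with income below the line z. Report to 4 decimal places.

Below the line: 210, 310, 325 (q = 3 of N = 9).
Normalized shortfalls: (375−210)/375 = 0.4400; (375−310)/375 = 0.1733; (375−325)/375 = 0.1333.
Squared: 0.1936; 0.0300; 0.0178.
Sum = 0.241422; P₂ = 0.241422 / 9 = 0.0268.

0.0268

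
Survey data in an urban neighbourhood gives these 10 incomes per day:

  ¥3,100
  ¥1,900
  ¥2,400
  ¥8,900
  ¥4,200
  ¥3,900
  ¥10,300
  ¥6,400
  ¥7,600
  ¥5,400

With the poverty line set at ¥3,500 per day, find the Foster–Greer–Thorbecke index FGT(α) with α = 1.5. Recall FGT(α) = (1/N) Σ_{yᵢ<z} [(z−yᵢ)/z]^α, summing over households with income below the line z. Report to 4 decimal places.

0.0524

Incomes under z: ¥1,900, ¥2,400, ¥3,100 (q = 3 of N = 10).
Normalized shortfalls: (3500−1900)/3500 = 0.4571; (3500−2400)/3500 = 0.3143; (3500−3100)/3500 = 0.1143.
Raised to α = 1.5: 0.30908; 0.17619; 0.03864.
Sum = 0.523913; FGT(1.5) = 0.523913 / 10 = 0.0524.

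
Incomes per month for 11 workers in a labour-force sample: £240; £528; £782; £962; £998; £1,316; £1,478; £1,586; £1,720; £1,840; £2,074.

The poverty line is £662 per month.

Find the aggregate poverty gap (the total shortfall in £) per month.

Poor units: £240, £528 (q = 2 of N = 11).
Individual gaps: 662−240 = 422; 662−528 = 134.
Aggregate gap = £556.

£556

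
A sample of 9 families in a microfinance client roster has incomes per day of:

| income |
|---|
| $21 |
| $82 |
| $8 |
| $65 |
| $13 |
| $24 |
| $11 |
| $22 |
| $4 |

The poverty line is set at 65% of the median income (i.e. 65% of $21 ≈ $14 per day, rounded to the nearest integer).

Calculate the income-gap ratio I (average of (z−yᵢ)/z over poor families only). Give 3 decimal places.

0.357

Below the line: $4, $8, $11, $13 (q = 4 of N = 9).
Shortfall ratios (z−y)/z: 0.7143, 0.4286, 0.2143, 0.0714; sum = 1.428571.
The income-gap ratio divides by q (the poor only): 1.428571 / 4 = 0.357.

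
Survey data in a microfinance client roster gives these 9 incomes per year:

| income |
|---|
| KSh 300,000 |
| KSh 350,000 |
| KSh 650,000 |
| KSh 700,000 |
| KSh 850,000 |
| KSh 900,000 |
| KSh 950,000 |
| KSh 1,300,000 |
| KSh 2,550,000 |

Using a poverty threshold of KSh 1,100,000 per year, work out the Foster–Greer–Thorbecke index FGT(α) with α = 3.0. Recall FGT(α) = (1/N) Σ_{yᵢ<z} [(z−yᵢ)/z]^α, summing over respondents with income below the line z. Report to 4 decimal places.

0.0932

Below z: KSh 300,000, KSh 350,000, KSh 650,000, KSh 700,000, KSh 850,000, KSh 900,000, KSh 950,000 (q = 7 of N = 9).
Normalized shortfalls: (1100000−300000)/1100000 = 0.7273; (1100000−350000)/1100000 = 0.6818; (1100000−650000)/1100000 = 0.4091; (1100000−700000)/1100000 = 0.3636; (1100000−850000)/1100000 = 0.2273; (1100000−900000)/1100000 = 0.1818; (1100000−950000)/1100000 = 0.1364.
Raised to α = 3.0: 0.38467; 0.31696; 0.06846; 0.04808; 0.01174; 0.00601; 0.00254.
Sum = 0.838467; FGT(3.0) = 0.838467 / 9 = 0.0932.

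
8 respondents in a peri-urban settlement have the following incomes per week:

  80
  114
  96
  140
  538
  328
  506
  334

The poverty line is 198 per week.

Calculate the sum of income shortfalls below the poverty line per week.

362

Incomes under z: 80, 96, 114, 140 (q = 4 of N = 8).
Individual gaps: 198−80 = 118; 198−96 = 102; 198−114 = 84; 198−140 = 58.
Aggregate gap = 362.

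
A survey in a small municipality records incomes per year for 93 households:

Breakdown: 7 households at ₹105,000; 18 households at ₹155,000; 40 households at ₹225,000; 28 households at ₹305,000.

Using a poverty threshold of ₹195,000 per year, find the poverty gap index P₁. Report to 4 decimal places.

Below z: 7×₹105,000, 18×₹155,000 (q = 25 of N = 93).
Relative gaps: (195000−105000)/195000 = 0.4615 (×7); (195000−155000)/195000 = 0.2051 (×18).
Σ = 6.923077. Dividing by the full population N = 93 gives P₁ = 0.0744.

0.0744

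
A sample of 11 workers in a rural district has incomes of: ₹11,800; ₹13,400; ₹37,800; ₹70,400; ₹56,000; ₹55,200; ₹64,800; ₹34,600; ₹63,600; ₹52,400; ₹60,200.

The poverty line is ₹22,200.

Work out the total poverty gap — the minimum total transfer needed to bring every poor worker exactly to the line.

₹19,200

Below the line: ₹11,800, ₹13,400 (q = 2 of N = 11).
Individual gaps: 22200−11800 = 10400; 22200−13400 = 8800.
Aggregate gap = ₹19,200.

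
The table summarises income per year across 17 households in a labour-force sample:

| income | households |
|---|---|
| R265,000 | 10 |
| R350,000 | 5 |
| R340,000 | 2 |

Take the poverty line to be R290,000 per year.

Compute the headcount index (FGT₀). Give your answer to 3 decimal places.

0.588

10 of the 17 households have income below R290,000.
H = 10/17 = 0.588.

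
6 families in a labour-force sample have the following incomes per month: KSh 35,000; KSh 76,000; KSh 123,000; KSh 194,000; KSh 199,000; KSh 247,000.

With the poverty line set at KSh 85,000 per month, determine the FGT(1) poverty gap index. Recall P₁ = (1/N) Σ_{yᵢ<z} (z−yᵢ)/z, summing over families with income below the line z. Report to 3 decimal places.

0.116

Incomes under z: KSh 35,000, KSh 76,000 (q = 2 of N = 6).
Shortfall ratios: (85000−35000)/85000 = 0.5882; (85000−76000)/85000 = 0.1059.
Σ = 0.694118. Dividing by the full population N = 6 gives P₁ = 0.116.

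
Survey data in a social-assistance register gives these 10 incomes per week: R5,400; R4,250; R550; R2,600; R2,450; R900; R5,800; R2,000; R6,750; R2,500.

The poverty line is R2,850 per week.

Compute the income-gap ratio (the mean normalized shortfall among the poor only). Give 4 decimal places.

Incomes under z: R550, R900, R2,000, R2,450, R2,500, R2,600 (q = 6 of N = 10).
Shortfall ratios (z−y)/z: 0.8070, 0.6842, 0.2982, 0.1404, 0.1228, 0.0877; sum = 2.140351.
I averages over the q = 6 poor units only: 2.140351 / 6 = 0.3567.

0.3567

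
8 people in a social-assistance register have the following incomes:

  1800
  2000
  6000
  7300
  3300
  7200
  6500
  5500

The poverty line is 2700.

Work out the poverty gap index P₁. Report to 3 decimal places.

0.074

Below the line: 1800, 2000 (q = 2 of N = 8).
Shortfall ratios: (2700−1800)/2700 = 0.3333; (2700−2000)/2700 = 0.2593.
Σ = 0.592593. Dividing by the full population N = 8 gives P₁ = 0.074.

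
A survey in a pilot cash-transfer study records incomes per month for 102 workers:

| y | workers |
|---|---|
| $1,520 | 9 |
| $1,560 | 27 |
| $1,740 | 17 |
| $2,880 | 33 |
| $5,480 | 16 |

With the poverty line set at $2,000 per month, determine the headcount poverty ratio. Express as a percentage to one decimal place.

53 of the 102 workers have income below $2,000.
H = 53/102 = 52.0%.

52.0%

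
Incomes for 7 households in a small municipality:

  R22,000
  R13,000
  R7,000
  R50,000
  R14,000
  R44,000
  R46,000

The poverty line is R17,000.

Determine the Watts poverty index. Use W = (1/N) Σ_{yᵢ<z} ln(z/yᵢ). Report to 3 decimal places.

Below z: R7,000, R13,000, R14,000 (q = 3 of N = 7).
ln(z/y) terms: ln(17000/7000) = 0.8873; ln(17000/13000) = 0.2683; ln(17000/14000) = 0.1942.
W = 1.349723 / 7 = 0.193.

0.193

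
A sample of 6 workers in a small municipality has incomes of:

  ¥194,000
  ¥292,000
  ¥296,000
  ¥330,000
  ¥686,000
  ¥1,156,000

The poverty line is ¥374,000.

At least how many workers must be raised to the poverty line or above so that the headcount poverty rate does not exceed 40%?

Currently q = 4 of N = 6 are below the line (H = 0.667).
A headcount ratio of at most 40% allows at most ⌊0.40 × 6⌋ = 2 poor workers.
So at least 4 − 2 = 2 must be lifted.

2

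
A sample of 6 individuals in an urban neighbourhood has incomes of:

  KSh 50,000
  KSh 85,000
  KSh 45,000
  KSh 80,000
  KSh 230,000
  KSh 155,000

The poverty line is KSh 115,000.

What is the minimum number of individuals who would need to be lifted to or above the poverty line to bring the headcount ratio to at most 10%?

Currently q = 4 of N = 6 are below the line (H = 0.667).
A headcount ratio of at most 10% allows at most ⌊0.10 × 6⌋ = 0 poor individuals.
So at least 4 − 0 = 4 must be lifted.

4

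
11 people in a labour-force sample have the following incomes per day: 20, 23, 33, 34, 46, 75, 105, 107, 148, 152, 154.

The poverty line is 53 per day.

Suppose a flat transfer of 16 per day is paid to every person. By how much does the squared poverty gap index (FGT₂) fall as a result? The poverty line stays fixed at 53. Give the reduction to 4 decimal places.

0.0741

Before: below the line — 20, 23, 33, 34, 46; squared poverty gap index (FGT₂) = 0.090585.
After the 16 transfer: below the line — 36, 39, 49, 50; squared poverty gap index (FGT₂) = 0.016505.
Reduction = 0.090585 − 0.016505 = 0.0741.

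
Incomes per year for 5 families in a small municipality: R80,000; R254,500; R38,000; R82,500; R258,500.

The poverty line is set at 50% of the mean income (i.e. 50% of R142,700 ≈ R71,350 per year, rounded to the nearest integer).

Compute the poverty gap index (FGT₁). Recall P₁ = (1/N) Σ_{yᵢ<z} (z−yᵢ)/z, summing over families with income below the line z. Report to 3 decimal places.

Below the line: R38,000 (q = 1 of N = 5).
Shortfall ratios: (71350−38000)/71350 = 0.4674.
Sum of shortfalls = 0.467414; P₁ averages over all N: 0.467414 / 5 = 0.093.

0.093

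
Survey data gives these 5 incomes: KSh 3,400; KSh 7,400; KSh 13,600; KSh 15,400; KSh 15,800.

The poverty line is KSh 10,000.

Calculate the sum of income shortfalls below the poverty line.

Poor units: KSh 3,400, KSh 7,400 (q = 2 of N = 5).
Individual gaps: 10000−3400 = 6600; 10000−7400 = 2600.
Aggregate gap = KSh 9,200.

KSh 9,200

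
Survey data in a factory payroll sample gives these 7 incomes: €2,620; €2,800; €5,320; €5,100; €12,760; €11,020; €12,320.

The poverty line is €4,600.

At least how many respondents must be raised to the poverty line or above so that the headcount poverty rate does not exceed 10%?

2

Currently q = 2 of N = 7 are below the line (H = 0.286).
A headcount ratio of at most 10% allows at most ⌊0.10 × 7⌋ = 0 poor respondents.
So at least 2 − 0 = 2 must be lifted.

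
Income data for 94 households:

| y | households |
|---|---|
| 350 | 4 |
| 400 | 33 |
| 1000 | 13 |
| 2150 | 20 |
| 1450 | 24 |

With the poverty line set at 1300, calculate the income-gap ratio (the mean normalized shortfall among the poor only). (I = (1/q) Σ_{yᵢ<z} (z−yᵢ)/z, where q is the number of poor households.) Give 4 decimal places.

Below the line: 4×350, 33×400, 13×1000 (q = 50 of N = 94).
Relative gaps: 0.7308 (×4), 0.6923 (×33), 0.2308 (×13); sum = 28.769231.
I averages over the q = 50 poor units only: 28.769231 / 50 = 0.5754.

0.5754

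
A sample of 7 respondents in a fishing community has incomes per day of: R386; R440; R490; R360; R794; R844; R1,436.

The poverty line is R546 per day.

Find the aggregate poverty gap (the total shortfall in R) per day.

Incomes under z: R360, R386, R440, R490 (q = 4 of N = 7).
Individual gaps: 546−360 = 186; 546−386 = 160; 546−440 = 106; 546−490 = 56.
Aggregate gap = R508.

R508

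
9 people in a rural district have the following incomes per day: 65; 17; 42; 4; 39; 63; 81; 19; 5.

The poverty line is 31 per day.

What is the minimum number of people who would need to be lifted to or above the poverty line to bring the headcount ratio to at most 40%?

1

4 of the 9 people are poor, so H = 4/9 = 0.444.
A headcount ratio of at most 40% allows at most ⌊0.40 × 9⌋ = 3 poor people.
So at least 4 − 3 = 1 must be lifted.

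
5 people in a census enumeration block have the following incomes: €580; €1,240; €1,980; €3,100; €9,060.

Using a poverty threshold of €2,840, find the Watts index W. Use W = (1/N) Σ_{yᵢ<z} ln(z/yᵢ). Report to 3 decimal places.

Below z: €580, €1,240, €1,980 (q = 3 of N = 5).
Log shortfalls: ln(2840/580) = 1.5885; ln(2840/1240) = 0.8287; ln(2840/1980) = 0.3607.
W = 2.777931 / 5 = 0.556.

0.556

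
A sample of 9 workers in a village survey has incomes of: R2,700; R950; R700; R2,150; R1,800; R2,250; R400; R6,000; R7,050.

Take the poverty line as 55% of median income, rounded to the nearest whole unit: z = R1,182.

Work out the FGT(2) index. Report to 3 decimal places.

Poor units: R400, R700, R950 (q = 3 of N = 9).
Relative gaps: (1182−400)/1182 = 0.6616; (1182−700)/1182 = 0.4078; (1182−950)/1182 = 0.1963.
Squared: 0.4377; 0.1663; 0.0385.
Sum = 0.642514; P₂ = 0.642514 / 9 = 0.071.

0.071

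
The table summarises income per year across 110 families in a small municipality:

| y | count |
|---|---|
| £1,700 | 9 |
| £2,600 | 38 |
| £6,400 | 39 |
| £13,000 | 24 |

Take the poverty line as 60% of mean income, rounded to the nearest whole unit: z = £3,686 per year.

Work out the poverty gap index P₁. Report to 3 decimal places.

Incomes under z: 9×£1,700, 38×£2,600 (q = 47 of N = 110).
Relative gaps: (3686−1700)/3686 = 0.5388 (×9); (3686−2600)/3686 = 0.2946 (×38).
Σ = 16.045035. Dividing by the full population N = 110 gives P₁ = 0.146.

0.146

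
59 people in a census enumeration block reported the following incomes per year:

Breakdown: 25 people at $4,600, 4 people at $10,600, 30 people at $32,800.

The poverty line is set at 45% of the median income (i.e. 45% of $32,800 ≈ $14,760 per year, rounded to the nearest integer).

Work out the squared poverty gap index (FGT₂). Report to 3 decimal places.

0.206

Poor units: 25×$4,600, 4×$10,600 (q = 29 of N = 59).
Relative gaps: (14760−4600)/14760 = 0.6883 (×25); (14760−10600)/14760 = 0.2818 (×4).
Squared: 0.4738 (×25); 0.0794 (×4).
Sum = 12.163277; P₂ = 12.163277 / 59 = 0.206.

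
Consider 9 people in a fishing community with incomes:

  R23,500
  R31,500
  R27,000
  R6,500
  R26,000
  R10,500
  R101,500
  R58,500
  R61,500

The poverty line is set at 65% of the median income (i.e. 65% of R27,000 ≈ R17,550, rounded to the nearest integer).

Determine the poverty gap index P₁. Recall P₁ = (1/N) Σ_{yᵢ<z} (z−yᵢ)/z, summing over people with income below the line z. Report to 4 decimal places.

0.1146

Incomes under z: R6,500, R10,500 (q = 2 of N = 9).
Normalized shortfalls: (17550−6500)/17550 = 0.6296; (17550−10500)/17550 = 0.4017.
Σ = 1.031339. Dividing by the full population N = 9 gives P₁ = 0.1146.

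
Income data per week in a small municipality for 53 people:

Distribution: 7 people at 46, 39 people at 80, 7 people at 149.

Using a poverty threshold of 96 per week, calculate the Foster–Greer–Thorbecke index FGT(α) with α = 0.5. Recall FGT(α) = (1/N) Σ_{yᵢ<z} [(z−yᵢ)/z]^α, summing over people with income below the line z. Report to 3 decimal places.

0.396

Poor units: 7×46, 39×80 (q = 46 of N = 53).
Normalized shortfalls: (96−46)/96 = 0.5208 (×7); (96−80)/96 = 0.1667 (×39).
Raised to α = 0.5: 0.72169 (×7); 0.40825 (×39).
Sum = 20.973498; FGT(0.5) = 20.973498 / 53 = 0.396.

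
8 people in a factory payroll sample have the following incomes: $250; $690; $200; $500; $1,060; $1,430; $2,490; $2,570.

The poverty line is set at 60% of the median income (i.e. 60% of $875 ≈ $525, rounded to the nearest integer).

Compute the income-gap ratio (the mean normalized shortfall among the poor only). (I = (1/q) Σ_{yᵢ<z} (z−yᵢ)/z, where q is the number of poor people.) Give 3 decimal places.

0.397

Below z: $200, $250, $500 (q = 3 of N = 8).
Relative gaps: 0.6190, 0.5238, 0.0476; sum = 1.190476.
The income-gap ratio divides by q (the poor only): 1.190476 / 3 = 0.397.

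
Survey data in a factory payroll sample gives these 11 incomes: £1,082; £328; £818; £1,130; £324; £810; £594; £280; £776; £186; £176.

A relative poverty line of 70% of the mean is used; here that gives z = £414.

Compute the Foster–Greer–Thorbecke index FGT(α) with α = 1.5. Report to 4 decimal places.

0.1113

Poor units: £176, £186, £280, £324, £328 (q = 5 of N = 11).
Normalized shortfalls: (414−176)/414 = 0.5749; (414−186)/414 = 0.5507; (414−280)/414 = 0.3237; (414−324)/414 = 0.2174; (414−328)/414 = 0.2077.
Raised to α = 1.5: 0.43588; 0.40870; 0.18414; 0.10136; 0.09468.
Sum = 1.224756; FGT(1.5) = 1.224756 / 11 = 0.1113.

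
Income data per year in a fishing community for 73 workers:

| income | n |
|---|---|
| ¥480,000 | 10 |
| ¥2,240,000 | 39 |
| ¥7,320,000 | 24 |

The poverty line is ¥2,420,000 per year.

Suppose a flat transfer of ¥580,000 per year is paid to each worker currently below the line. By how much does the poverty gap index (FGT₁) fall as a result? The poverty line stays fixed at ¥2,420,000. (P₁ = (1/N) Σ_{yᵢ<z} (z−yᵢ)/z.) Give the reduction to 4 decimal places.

0.0726

Before: below the line — 10×¥480,000, 39×¥2,240,000; poverty gap index (FGT₁) = 0.149553.
After the ¥580,000 transfer: below the line — 10×¥1,060,000; poverty gap index (FGT₁) = 0.076984.
Reduction = 0.149553 − 0.076984 = 0.0726.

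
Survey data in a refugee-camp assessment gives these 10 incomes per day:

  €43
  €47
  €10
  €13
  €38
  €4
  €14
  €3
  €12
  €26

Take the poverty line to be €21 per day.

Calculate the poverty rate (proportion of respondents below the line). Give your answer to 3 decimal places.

6 of the 10 respondents have income below €21.
H = 6/10 = 0.600.

0.600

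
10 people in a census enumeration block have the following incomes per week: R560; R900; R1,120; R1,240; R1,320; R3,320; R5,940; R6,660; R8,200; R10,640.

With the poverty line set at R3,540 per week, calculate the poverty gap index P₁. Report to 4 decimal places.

0.3610

Below the line: R560, R900, R1,120, R1,240, R1,320, R3,320 (q = 6 of N = 10).
Relative gaps: (3540−560)/3540 = 0.8418; (3540−900)/3540 = 0.7458; (3540−1120)/3540 = 0.6836; (3540−1240)/3540 = 0.6497; (3540−1320)/3540 = 0.6271; (3540−3320)/3540 = 0.0621.
Σ = 3.610169. Dividing by the full population N = 10 gives P₁ = 0.3610.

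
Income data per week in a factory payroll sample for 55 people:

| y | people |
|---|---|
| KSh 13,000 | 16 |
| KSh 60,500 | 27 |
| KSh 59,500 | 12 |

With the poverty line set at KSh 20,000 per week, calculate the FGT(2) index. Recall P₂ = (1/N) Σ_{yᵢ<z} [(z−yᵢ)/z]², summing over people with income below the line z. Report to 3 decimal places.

0.036

Below z: 16×KSh 13,000 (q = 16 of N = 55).
Relative gaps: (20000−13000)/20000 = 0.3500 (×16).
Squared: 0.1225 (×16).
Sum = 1.960000; P₂ = 1.960000 / 55 = 0.036.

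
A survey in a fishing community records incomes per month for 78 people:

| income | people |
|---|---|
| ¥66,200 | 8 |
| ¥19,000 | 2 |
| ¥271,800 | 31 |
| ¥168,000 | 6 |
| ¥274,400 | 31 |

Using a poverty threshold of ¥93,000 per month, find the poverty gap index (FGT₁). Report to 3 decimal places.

0.050

Poor units: 2×¥19,000, 8×¥66,200 (q = 10 of N = 78).
Gap ratios (z−y)/z: (93000−19000)/93000 = 0.7957 (×2); (93000−66200)/93000 = 0.2882 (×8).
Sum of shortfalls = 3.896774; P₁ averages over all N: 3.896774 / 78 = 0.050.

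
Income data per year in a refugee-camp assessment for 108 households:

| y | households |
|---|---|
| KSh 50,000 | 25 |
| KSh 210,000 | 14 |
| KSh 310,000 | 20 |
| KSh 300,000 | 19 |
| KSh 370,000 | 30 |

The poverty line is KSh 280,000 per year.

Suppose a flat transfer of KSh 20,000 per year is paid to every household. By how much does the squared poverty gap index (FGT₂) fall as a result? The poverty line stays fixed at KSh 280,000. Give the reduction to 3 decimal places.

Before: below the line — 25×KSh 50,000, 14×KSh 210,000; squared poverty gap index (FGT₂) = 0.16429.
After the KSh 20,000 transfer: below the line — 25×KSh 70,000, 14×KSh 230,000; squared poverty gap index (FGT₂) = 0.13434.
Reduction = 0.16429 − 0.13434 = 0.030.

0.030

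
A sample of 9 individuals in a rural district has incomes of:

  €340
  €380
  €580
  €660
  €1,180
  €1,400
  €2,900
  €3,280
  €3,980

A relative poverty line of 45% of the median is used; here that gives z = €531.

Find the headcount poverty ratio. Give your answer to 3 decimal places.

0.222

2 of the 9 individuals have income below €531.
H = 2/9 = 0.222.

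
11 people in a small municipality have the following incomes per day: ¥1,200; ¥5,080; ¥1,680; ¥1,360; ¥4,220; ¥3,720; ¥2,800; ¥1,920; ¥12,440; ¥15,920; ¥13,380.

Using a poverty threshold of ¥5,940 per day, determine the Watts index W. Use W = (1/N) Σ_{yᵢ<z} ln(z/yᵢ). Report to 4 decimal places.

0.6531

Below z: ¥1,200, ¥1,360, ¥1,680, ¥1,920, ¥2,800, ¥3,720, ¥4,220, ¥5,080 (q = 8 of N = 11).
Log gaps: ln(5940/1200) = 1.5994; ln(5940/1360) = 1.4742; ln(5940/1680) = 1.2629; ln(5940/1920) = 1.1294; ln(5940/2800) = 0.7521; ln(5940/3720) = 0.4680; ln(5940/4220) = 0.3419; ln(5940/5080) = 0.1564.
W = 7.184258 / 11 = 0.6531.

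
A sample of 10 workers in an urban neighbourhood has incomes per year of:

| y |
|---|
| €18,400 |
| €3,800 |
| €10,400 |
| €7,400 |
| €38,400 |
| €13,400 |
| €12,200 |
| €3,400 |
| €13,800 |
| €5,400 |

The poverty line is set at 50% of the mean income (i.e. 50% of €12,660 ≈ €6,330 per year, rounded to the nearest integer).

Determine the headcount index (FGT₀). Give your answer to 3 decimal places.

0.300

3 of the 10 workers have income below €6,330.
H = 3/10 = 0.300.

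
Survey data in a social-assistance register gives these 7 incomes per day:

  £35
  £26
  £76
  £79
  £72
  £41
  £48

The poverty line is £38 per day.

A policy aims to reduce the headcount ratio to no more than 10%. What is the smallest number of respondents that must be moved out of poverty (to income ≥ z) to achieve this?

2 of the 7 respondents are poor, so H = 2/7 = 0.286.
A headcount ratio of at most 10% allows at most ⌊0.10 × 7⌋ = 0 poor respondents.
So at least 2 − 0 = 2 must be lifted.

2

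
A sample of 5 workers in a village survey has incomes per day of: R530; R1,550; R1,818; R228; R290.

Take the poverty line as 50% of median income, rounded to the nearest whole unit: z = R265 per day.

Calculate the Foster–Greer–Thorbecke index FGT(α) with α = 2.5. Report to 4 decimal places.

Below z: R228 (q = 1 of N = 5).
Shortfall ratios: (265−228)/265 = 0.1396.
Raised to α = 2.5: 0.00728.
Sum = 0.007284; FGT(2.5) = 0.007284 / 5 = 0.0015.

0.0015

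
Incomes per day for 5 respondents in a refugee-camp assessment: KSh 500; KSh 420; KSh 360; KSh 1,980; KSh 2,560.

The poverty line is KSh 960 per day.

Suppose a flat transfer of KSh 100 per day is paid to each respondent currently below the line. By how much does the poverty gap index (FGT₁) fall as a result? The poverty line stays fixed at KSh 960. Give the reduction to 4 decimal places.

Before: below the line — KSh 360, KSh 420, KSh 500; poverty gap index (FGT₁) = 0.333333.
After the KSh 100 transfer: below the line — KSh 460, KSh 520, KSh 600; poverty gap index (FGT₁) = 0.270833.
Reduction = 0.333333 − 0.270833 = 0.0625.

0.0625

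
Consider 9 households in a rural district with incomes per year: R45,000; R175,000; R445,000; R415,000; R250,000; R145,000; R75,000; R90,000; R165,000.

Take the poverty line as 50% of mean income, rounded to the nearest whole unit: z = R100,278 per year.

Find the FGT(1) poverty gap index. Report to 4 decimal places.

Below the line: R45,000, R75,000, R90,000 (q = 3 of N = 9).
Gap ratios (z−y)/z: (100278−45000)/100278 = 0.5512; (100278−75000)/100278 = 0.2521; (100278−90000)/100278 = 0.1025.
Sum of shortfalls = 0.905822; P₁ averages over all N: 0.905822 / 9 = 0.1006.

0.1006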